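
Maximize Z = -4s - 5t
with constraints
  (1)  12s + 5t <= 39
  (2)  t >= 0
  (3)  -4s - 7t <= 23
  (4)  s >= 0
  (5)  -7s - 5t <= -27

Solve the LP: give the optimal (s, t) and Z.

s = 12/5, t = 51/25, maximum Z = -99/5

Extreme points and Z = -4s - 5t:
  (0, 39/5) → Z = -39
  (12/5, 51/25) → Z = -99/5
  (0, 27/5) → Z = -27

At the optimal vertex, 12s + 5t = 39 and -7s - 5t = -27.
Solving simultaneously gives s = 12/5, t = 51/25.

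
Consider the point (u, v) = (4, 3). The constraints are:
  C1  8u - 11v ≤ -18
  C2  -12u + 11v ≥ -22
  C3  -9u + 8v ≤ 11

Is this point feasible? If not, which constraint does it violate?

Constraint C1: 8u - 11v = -1, which is not ≤ -18. All other constraints are satisfied.

not feasible — violates C1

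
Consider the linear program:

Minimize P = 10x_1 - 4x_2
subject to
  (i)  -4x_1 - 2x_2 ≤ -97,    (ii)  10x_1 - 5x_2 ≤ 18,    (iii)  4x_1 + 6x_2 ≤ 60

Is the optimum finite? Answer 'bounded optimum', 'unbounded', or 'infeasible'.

The boundaries -4x_1 - 2x_2 = -97 and 10x_1 - 5x_2 = 18 meet at (521/40, 449/20), but that point violates 4x_1 + 6x_2 ≤ 60. Every candidate vertex is excluded by some other constraint, so the feasible region is empty.

infeasible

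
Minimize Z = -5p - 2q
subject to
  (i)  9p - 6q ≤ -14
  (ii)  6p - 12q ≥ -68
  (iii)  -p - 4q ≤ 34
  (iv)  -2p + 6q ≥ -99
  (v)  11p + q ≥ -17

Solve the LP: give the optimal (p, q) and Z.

The optimum lies where 9p - 6q = -14 and 6p - 12q = -68.
Solving simultaneously gives p = 10/3, q = 22/3.

p = 10/3, q = 22/3, minimum Z = -94/3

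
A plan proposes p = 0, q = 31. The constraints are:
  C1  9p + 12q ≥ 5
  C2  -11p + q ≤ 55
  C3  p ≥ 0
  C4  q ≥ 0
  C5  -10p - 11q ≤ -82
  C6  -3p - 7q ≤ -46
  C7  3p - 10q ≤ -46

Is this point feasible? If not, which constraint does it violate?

C1: 372 ≥ 5 ✓
C2: 31 ≤ 55 ✓
C3: 0 ≥ 0 ✓
C4: 31 ≥ 0 ✓
C5: -341 ≤ -82 ✓
C6: -217 ≤ -46 ✓
C7: -310 ≤ -46 ✓

feasible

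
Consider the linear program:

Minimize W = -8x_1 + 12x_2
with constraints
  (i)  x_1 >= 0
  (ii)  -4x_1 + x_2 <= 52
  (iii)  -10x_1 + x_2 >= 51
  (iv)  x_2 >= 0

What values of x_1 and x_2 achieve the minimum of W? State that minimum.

Corner points and W = -8x_1 + 12x_2:
  (0, 52) → W = 624
  (0, 51) → W = 612
  (1/6, 158/3) → W = 1892/3

At the optimal vertex, x_1 = 0 and -10x_1 + x_2 = 51.
Solving simultaneously gives x_1 = 0, x_2 = 51.

x_1 = 0, x_2 = 51, minimum W = 612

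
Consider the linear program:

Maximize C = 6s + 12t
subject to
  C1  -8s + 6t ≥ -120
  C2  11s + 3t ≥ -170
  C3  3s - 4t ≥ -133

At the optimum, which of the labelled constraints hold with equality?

C1 and C3

Vertices and C = 6s + 12t:
  (-22/3, -268/9) → C = -1204/3
  (639/7, 712/7) → C = 12378/7
  (-1079/53, 953/53) → C = 4962/53

The maximum is at (639/7, 712/7). Substituting into each constraint, equality holds for C1 and C3; the remaining constraints have slack.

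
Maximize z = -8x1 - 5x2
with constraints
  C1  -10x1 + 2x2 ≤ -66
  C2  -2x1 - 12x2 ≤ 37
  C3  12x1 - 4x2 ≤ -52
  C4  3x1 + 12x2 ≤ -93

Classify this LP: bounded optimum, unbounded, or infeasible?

infeasible

The boundaries -10x1 + 2x2 = -66 and 12x1 - 4x2 = -52 meet at (23, 82), but that point violates 3x1 + 12x2 ≤ -93. Every candidate vertex is excluded by some other constraint, so the feasible region is empty.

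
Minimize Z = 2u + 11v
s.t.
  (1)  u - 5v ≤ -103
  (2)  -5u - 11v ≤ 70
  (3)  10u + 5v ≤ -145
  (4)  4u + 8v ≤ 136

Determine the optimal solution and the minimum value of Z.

u = -1483/36, v = 445/36, minimum Z = 643/12

Vertices and Z = 2u + 11v:
  (-1483/36, 445/36) → Z = 643/12
  (-248/11, 177/11) → Z = 1451/11
  (-92/3, 97/3) → Z = 883/3
The feasible region is unbounded (it extends along (-11, 5), (-2, 1)), but Z strictly increases along every unbounded feasible direction, so there is no improving ray and the minimum is attained at a vertex.

The binding constraints are u - 5v = -103 and -5u - 11v = 70.
Solving simultaneously gives u = -1483/36, v = 445/36.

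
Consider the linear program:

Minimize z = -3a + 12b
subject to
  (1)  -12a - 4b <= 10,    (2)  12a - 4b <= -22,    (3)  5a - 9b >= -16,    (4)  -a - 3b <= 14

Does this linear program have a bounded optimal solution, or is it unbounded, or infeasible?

infeasible

The boundaries -12a - 4b = 10 and 12a - 4b = -22 meet at (-4/3, 3/2), but that point violates 5a - 9b ≥ -16. Every candidate vertex is excluded by some other constraint, so the feasible region is empty.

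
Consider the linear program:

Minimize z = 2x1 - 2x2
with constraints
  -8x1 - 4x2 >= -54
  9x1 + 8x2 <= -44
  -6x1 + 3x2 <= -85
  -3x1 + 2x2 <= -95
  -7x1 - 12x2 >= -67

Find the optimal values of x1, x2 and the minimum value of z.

Vertices and z = 2x1 - 2x2:
  (152/7, -419/14) → z = 723/7
  (16, -47/2) → z = 79
  (-115/3, -105) → z = 400/3
The feasible region is unbounded (it extends along (-1, -2), (1, -2)), but z strictly increases along every unbounded feasible direction, so there is no improving ray and the minimum is attained at a vertex.

At the optimal vertex, 9x1 + 8x2 = -44 and -3x1 + 2x2 = -95.
Solving simultaneously gives x1 = 16, x2 = -47/2.

x1 = 16, x2 = -47/2, minimum z = 79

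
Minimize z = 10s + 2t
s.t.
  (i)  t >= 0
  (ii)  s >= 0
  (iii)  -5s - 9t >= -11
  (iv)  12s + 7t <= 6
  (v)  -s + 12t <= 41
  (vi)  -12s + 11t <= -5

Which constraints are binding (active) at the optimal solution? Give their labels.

(i) and (vi)

Corner points and z = 10s + 2t:
  (1/2, 0) → z = 5
  (5/12, 0) → z = 25/6
  (101/216, 1/18) → z = 517/108

The minimum is at (5/12, 0). Substituting into each constraint, equality holds for (i) and (vi); the remaining constraints have slack.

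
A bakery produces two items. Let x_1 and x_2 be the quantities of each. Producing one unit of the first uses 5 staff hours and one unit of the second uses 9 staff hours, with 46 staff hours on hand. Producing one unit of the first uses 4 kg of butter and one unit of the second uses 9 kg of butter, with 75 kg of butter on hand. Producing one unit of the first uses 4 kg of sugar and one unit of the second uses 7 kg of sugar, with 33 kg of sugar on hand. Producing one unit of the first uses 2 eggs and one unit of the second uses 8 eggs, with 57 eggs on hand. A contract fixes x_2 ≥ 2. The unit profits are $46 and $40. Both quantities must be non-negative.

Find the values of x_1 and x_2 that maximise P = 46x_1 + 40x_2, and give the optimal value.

x_1 = 19/4, x_2 = 2, maximum P = 597/2

Extreme points and P = 46x_1 + 40x_2:
  (0, 33/7) → P = 1320/7
  (0, 2) → P = 80
  (19/4, 2) → P = 597/2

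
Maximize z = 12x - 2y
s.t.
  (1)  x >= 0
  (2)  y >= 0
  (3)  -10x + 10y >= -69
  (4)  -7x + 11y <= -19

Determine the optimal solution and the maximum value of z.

Corner points and z = 12x - 2y:
  (69/10, 0) → z = 414/5
  (19/7, 0) → z = 228/7
  (569/40, 293/40) → z = 3121/20

The optimum lies where -10x + 10y = -69 and -7x + 11y = -19.
Solving simultaneously gives x = 569/40, y = 293/40.

x = 569/40, y = 293/40, maximum z = 3121/20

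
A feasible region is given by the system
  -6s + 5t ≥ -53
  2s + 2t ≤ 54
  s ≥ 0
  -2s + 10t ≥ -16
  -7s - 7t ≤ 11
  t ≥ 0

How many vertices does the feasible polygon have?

5

Intersecting each pair of boundary lines and keeping only the points that satisfy every inequality leaves:
  (188/11, 109/11)
  (9, 1/5)
  (0, 27)
  (0, 0)
  (8, 0)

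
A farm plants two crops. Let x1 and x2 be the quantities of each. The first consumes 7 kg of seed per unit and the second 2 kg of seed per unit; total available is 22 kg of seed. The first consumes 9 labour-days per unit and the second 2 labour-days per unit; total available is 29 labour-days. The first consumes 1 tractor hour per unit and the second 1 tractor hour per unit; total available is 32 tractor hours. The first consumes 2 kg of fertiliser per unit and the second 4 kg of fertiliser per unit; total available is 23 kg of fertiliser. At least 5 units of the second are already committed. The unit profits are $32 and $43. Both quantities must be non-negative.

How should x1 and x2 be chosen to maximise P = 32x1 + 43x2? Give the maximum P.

x1 = 3/2, x2 = 5, maximum P = 263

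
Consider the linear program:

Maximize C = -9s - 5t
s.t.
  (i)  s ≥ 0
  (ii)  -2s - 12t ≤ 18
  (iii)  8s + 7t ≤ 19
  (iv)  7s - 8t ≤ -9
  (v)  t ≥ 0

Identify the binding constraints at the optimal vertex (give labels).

Corner points and C = -9s - 5t:
  (0, 19/7) → C = -95/7
  (0, 9/8) → C = -45/8
  (89/113, 205/113) → C = -1826/113

The maximum is at (0, 9/8). Substituting into each constraint, equality holds for (i) and (iv); the remaining constraints have slack.

(i) and (iv)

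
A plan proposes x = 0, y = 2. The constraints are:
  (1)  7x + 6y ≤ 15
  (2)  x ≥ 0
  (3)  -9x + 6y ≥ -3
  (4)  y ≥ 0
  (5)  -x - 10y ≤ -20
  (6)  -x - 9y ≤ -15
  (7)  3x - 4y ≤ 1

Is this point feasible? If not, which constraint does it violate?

(1): 12 ≤ 15 ✓
(2): 0 ≥ 0 ✓
(3): 12 ≥ -3 ✓
(4): 2 ≥ 0 ✓
(5): -20 ≤ -20 ✓
(6): -18 ≤ -15 ✓
(7): -8 ≤ 1 ✓

feasible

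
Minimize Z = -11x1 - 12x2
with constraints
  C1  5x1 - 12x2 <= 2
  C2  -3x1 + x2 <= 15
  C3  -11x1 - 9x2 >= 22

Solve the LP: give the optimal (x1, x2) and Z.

x1 = -157/38, x2 = 99/38, minimum Z = 539/38

Feasible corners and Z = -11x1 - 12x2:
  (-182/31, -81/31) → Z = 2974/31
  (-82/59, -44/59) → Z = 1430/59
  (-157/38, 99/38) → Z = 539/38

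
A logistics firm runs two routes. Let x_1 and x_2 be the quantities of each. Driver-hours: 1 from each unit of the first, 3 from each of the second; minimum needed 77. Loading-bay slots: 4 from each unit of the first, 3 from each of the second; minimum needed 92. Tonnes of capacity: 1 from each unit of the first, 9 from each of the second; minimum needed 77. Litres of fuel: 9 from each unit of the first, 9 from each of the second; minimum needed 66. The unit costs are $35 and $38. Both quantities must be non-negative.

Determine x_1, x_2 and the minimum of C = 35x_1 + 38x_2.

x_1 = 5, x_2 = 24, minimum C = 1087

Corner points and C = 35x_1 + 38x_2:
  (0, 92/3) → C = 3496/3
  (77, 0) → C = 2695
  (5, 24) → C = 1087
The feasible region is unbounded (it extends along (0, 1), (1, 0)), but C strictly increases along every unbounded feasible direction, so there is no improving ray and the minimum is attained at a vertex.

The binding constraints are x_1 + 3x_2 = 77 and 4x_1 + 3x_2 = 92.
Solving simultaneously gives x_1 = 5, x_2 = 24.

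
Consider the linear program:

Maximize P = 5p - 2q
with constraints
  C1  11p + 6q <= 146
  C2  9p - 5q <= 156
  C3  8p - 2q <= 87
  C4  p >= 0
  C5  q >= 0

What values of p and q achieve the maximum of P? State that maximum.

The optimum lies where 8p - 2q = 87 and q = 0.
Solving simultaneously gives p = 87/8, q = 0.

p = 87/8, q = 0, maximum P = 435/8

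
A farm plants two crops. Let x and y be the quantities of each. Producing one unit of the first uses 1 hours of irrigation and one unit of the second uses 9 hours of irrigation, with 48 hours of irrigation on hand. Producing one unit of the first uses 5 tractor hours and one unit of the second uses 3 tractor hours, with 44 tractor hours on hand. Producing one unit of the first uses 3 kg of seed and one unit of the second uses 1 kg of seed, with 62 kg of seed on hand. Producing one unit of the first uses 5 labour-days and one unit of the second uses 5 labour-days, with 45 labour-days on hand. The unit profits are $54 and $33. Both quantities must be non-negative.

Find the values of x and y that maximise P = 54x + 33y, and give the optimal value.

Feasible corners and P = 54x + 33y:
  (0, 0) → P = 0
  (0, 16/3) → P = 176
  (44/5, 0) → P = 2376/5
  (33/8, 39/8) → P = 3069/8
  (17/2, 1/2) → P = 951/2

The optimum lies where 5x + 3y = 44 and 5x + 5y = 45.
Solving simultaneously gives x = 17/2, y = 1/2.

x = 17/2, y = 1/2, maximum P = 951/2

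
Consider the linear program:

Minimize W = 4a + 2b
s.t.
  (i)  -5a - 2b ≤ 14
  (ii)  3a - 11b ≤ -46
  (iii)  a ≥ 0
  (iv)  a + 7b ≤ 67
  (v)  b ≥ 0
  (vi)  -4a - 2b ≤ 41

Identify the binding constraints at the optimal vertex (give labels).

Feasible corners and W = 4a + 2b:
  (0, 46/11) → W = 92/11
  (415/32, 247/32) → W = 1077/16
  (0, 67/7) → W = 134/7

The minimum is at (0, 46/11). Substituting into each constraint, equality holds for (ii) and (iii); the remaining constraints have slack.

(ii) and (iii)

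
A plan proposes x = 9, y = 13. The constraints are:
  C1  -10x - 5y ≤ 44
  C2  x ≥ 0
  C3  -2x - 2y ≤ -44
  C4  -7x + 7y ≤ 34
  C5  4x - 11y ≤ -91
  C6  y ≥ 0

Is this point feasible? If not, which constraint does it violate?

feasible

C1: -155 ≤ 44 ✓
C2: 9 ≥ 0 ✓
C3: -44 ≤ -44 ✓
C4: 28 ≤ 34 ✓
C5: -107 ≤ -91 ✓
C6: 13 ≥ 0 ✓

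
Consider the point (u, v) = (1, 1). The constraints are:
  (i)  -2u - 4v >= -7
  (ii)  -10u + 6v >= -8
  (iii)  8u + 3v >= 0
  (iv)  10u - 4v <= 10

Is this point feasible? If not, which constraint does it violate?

feasible

(i): -6 ≥ -7 ✓
(ii): -4 ≥ -8 ✓
(iii): 11 ≥ 0 ✓
(iv): 6 ≤ 10 ✓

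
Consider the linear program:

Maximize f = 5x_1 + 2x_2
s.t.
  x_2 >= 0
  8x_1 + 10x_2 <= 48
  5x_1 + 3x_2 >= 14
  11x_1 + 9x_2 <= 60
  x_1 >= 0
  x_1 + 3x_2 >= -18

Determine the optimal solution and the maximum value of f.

x_1 = 60/11, x_2 = 0, maximum f = 300/11

Corner points and f = 5x_1 + 2x_2:
  (14/5, 0) → f = 14
  (60/11, 0) → f = 300/11
  (84/19, 24/19) → f = 468/19
  (0, 24/5) → f = 48/5
  (0, 14/3) → f = 28/3

At the optimal vertex, x_2 = 0 and 11x_1 + 9x_2 = 60.
Solving simultaneously gives x_1 = 60/11, x_2 = 0.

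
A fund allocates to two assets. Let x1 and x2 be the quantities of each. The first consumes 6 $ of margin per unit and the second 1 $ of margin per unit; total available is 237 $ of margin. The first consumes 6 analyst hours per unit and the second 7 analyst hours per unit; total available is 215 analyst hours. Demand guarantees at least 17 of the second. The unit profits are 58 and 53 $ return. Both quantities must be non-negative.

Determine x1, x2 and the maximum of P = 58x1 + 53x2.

Extreme points and P = 58x1 + 53x2:
  (0, 215/7) → P = 11395/7
  (0, 17) → P = 901
  (16, 17) → P = 1829

The optimum lies where 6x1 + 7x2 = 215 and x2 = 17.
Solving simultaneously gives x1 = 16, x2 = 17.

x1 = 16, x2 = 17, maximum P = 1829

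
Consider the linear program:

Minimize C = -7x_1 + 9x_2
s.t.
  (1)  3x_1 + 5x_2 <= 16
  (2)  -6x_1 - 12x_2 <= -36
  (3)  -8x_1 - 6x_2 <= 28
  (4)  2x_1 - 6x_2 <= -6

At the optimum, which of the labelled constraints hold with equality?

(1) and (2)

Extreme points and C = -7x_1 + 9x_2:
  (2, 2) → C = 4
  (-118/11, 106/11) → C = 1780/11
  (-46/5, 38/5) → C = 664/5

The minimum is at (2, 2). Substituting into each constraint, equality holds for (1) and (2); the remaining constraints have slack.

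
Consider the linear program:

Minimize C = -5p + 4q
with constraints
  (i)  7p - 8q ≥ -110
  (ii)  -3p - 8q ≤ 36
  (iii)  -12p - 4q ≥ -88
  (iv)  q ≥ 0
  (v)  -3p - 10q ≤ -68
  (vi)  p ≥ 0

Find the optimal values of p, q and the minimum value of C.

p = 152/27, q = 46/9, minimum C = -208/27

The binding constraints are -12p - 4q = -88 and -3p - 10q = -68.
Solving simultaneously gives p = 152/27, q = 46/9.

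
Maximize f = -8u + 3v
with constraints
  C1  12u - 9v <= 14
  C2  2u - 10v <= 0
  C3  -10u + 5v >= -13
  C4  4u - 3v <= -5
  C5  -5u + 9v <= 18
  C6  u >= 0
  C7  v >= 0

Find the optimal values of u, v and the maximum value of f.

Corner points and f = -8u + 3v:
  (3/7, 47/21) → f = 23/7
  (0, 5/3) → f = 5
  (0, 2) → f = 6

At the optimal vertex, -5u + 9v = 18 and u = 0.
Solving simultaneously gives u = 0, v = 2.

u = 0, v = 2, maximum f = 6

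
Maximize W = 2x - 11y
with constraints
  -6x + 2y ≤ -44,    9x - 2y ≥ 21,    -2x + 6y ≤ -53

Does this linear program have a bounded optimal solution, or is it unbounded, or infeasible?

unbounded

From the feasible point (-23/3, -45), moving in the direction (-2, -9) keeps every constraint satisfied while W increases without bound.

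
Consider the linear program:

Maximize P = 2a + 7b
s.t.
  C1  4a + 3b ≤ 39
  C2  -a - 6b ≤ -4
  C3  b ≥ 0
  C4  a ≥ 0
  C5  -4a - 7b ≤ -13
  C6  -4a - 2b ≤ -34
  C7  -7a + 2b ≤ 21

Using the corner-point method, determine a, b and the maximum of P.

Vertices and P = 2a + 7b:
  (39/4, 0) → P = 39/2
  (6, 5) → P = 47
  (17/2, 0) → P = 17

a = 6, b = 5, maximum P = 47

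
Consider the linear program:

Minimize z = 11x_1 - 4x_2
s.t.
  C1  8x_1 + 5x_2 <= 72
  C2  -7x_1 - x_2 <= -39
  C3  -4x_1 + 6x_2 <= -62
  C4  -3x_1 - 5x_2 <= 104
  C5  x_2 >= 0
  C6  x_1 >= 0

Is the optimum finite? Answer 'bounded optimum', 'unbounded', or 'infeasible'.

infeasible

The boundaries 8x_1 + 5x_2 = 72 and -7x_1 - x_2 = -39 meet at (41/9, 64/9), but that point violates -4x_1 + 6x_2 ≤ -62. Every candidate vertex is excluded by some other constraint, so the feasible region is empty.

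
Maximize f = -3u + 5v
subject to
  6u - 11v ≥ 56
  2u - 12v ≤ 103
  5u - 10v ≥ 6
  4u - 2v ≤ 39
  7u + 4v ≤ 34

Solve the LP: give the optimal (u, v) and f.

u = -461/50, v = -253/25, maximum f = -1147/50

Feasible corners and f = -3u + 5v:
  (-461/50, -253/25) → f = -1147/50
  (598/101, -188/101) → f = -2734/101
  (131/22, -167/22) → f = -614/11
  (112/15, -137/30) → f = -1357/30

At the optimal vertex, 6u - 11v = 56 and 2u - 12v = 103.
Solving simultaneously gives u = -461/50, v = -253/25.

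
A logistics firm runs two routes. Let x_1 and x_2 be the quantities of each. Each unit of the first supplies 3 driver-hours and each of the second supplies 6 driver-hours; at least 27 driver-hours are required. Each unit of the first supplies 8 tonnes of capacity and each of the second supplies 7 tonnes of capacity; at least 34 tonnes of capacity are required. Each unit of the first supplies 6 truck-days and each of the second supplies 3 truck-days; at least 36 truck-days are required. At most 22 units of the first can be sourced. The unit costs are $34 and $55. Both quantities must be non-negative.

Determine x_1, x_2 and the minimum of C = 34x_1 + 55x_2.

x_1 = 5, x_2 = 2, minimum C = 280

The feasible region is unbounded (it extends along (0, 1)), but C strictly increases along every unbounded feasible direction, so there is no improving ray and the minimum is attained at a vertex.

At the optimal vertex, 3x_1 + 6x_2 = 27 and 6x_1 + 3x_2 = 36.
Solving simultaneously gives x_1 = 5, x_2 = 2.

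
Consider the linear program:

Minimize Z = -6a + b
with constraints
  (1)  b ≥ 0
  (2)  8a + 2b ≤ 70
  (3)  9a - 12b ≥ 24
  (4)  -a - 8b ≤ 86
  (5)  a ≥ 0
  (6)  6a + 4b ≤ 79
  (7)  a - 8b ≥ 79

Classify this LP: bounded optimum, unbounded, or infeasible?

The boundaries b = 0 and 8a + 2b = 70 meet at (35/4, 0), but that point violates a - 8b ≥ 79. Every candidate vertex is excluded by some other constraint, so the feasible region is empty.

infeasible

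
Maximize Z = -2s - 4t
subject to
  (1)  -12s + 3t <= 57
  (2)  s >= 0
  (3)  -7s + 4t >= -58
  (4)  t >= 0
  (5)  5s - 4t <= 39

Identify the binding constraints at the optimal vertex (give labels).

Vertices and Z = -2s - 4t:
  (0, 19) → Z = -76
  (0, 0) → Z = 0
  (19/2, 17/8) → Z = -55/2
  (39/5, 0) → Z = -78/5
The feasible region is unbounded (it extends along (1, 4), (4, 7)), but Z strictly decreases along every unbounded feasible direction, so there is no improving ray and the maximum is attained at a vertex.

The maximum is at (0, 0). Substituting into each constraint, equality holds for (2) and (4); the remaining constraints have slack.

(2) and (4)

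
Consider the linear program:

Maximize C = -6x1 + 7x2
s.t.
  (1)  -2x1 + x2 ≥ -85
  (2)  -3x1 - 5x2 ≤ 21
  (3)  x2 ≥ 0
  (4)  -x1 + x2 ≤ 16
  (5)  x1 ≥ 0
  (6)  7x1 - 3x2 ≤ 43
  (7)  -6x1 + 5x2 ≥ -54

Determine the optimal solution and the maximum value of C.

x1 = 91/4, x2 = 155/4, maximum C = 539/4

At the optimal vertex, -x1 + x2 = 16 and 7x1 - 3x2 = 43.
Solving simultaneously gives x1 = 91/4, x2 = 155/4.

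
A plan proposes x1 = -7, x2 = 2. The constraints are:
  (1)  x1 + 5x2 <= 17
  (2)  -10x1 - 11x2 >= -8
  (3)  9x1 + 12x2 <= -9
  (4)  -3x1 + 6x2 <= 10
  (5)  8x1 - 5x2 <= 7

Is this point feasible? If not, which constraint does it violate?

not feasible — violates (4)

Constraint (4): -3x1 + 6x2 = 33, which is not ≤ 10. All other constraints are satisfied.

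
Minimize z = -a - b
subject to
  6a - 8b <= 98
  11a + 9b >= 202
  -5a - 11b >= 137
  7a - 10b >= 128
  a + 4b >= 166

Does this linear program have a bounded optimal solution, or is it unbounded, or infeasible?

infeasible

The boundaries 7a - 10b = 128 and a + 4b = 166 meet at (1086/19, 517/19), but that point violates 6a - 8b ≤ 98. Every candidate vertex is excluded by some other constraint, so the feasible region is empty.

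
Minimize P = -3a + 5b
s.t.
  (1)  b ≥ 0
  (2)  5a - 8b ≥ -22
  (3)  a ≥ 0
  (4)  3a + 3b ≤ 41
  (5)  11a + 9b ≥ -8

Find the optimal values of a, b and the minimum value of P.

Vertices and P = -3a + 5b:
  (0, 0) → P = 0
  (41/3, 0) → P = -41
  (0, 11/4) → P = 55/4
  (262/39, 271/39) → P = 569/39

At the optimal vertex, b = 0 and 3a + 3b = 41.
Solving simultaneously gives a = 41/3, b = 0.

a = 41/3, b = 0, minimum P = -41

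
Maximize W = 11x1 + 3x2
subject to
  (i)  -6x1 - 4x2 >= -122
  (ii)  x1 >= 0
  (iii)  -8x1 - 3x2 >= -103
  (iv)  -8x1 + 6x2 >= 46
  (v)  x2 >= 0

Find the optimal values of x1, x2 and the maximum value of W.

x1 = 20/3, x2 = 149/9, maximum W = 123

Extreme points and W = 11x1 + 3x2:
  (0, 61/2) → W = 183/2
  (23/7, 179/7) → W = 790/7
  (0, 23/3) → W = 23
  (20/3, 149/9) → W = 123

The binding constraints are -8x1 - 3x2 = -103 and -8x1 + 6x2 = 46.
Solving simultaneously gives x1 = 20/3, x2 = 149/9.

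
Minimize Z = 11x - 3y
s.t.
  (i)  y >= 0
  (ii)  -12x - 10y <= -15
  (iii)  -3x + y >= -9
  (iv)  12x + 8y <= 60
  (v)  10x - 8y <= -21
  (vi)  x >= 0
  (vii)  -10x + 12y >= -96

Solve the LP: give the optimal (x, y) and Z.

x = 0, y = 15/2, minimum Z = -45/2

Vertices and Z = 11x - 3y:
  (39/22, 213/44) → Z = 219/44
  (0, 15/2) → Z = -45/2
  (0, 21/8) → Z = -63/8

The optimum lies where 12x + 8y = 60 and x = 0.
Solving simultaneously gives x = 0, y = 15/2.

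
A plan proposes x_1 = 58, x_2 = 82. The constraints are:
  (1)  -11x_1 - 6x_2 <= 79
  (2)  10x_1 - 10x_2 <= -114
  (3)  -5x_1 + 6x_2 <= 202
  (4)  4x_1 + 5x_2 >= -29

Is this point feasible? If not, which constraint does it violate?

feasible

(1): -1130 ≤ 79 ✓
(2): -240 ≤ -114 ✓
(3): 202 ≤ 202 ✓
(4): 642 ≥ -29 ✓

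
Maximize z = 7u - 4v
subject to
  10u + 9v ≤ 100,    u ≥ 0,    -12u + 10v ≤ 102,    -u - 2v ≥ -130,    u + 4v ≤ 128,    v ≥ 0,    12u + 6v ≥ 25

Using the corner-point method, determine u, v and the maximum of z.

Extreme points and z = 7u - 4v:
  (41/104, 555/52) → z = -4153/104
  (10, 0) → z = 70
  (0, 51/5) → z = -204/5
  (0, 25/6) → z = -50/3
  (25/12, 0) → z = 175/12

At the optimal vertex, 10u + 9v = 100 and v = 0.
Solving simultaneously gives u = 10, v = 0.

u = 10, v = 0, maximum z = 70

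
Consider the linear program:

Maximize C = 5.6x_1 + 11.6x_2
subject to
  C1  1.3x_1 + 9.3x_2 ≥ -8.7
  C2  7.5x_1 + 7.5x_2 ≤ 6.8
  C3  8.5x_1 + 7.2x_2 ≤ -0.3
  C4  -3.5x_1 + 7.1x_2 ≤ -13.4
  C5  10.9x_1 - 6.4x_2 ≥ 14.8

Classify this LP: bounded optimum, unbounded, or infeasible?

infeasible

The boundaries 1.3x_1 + 9.3x_2 = -8.7 and 7.5x_1 + 7.5x_2 = 6.8 meet at (2.1415, -7409/6000), but that point violates 8.5x_1 + 7.2x_2 ≤ -0.3. Every candidate vertex is excluded by some other constraint, so the feasible region is empty.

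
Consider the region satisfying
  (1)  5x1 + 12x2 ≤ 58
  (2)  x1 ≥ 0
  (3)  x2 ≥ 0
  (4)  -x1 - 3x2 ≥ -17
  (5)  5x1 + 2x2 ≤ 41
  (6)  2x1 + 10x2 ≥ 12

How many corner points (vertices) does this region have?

5

Intersecting each pair of boundary lines and keeping only the points that satisfy every inequality leaves:
  (0, 29/6)
  (188/25, 17/10)
  (0, 6/5)
  (41/5, 0)
  (6, 0)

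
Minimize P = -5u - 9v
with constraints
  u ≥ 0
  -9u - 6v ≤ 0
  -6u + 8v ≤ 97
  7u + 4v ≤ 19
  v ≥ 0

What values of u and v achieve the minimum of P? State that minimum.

Corner points and P = -5u - 9v:
  (0, 0) → P = 0
  (0, 19/4) → P = -171/4
  (19/7, 0) → P = -95/7

The binding constraints are u = 0 and 7u + 4v = 19.
Solving simultaneously gives u = 0, v = 19/4.

u = 0, v = 19/4, minimum P = -171/4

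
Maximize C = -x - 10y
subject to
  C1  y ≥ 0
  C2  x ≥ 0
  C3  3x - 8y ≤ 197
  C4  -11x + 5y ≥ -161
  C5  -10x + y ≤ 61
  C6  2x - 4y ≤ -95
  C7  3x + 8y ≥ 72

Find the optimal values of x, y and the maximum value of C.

Extreme points and C = -x - 10y:
  (0, 61) → C = -610
  (0, 95/4) → C = -475/2
  (1119/34, 1367/34) → C = -14789/34
The feasible region is unbounded (it extends along (5, 11), (1, 10)), but C strictly decreases along every unbounded feasible direction, so there is no improving ray and the maximum is attained at a vertex.

The optimum lies where x = 0 and 2x - 4y = -95.
Solving simultaneously gives x = 0, y = 95/4.

x = 0, y = 95/4, maximum C = -475/2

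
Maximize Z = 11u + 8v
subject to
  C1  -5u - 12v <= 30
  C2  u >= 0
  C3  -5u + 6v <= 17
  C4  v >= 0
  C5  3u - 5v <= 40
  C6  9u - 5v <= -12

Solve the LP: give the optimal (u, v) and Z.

Corner points and Z = 11u + 8v:
  (0, 17/6) → Z = 68/3
  (0, 12/5) → Z = 96/5
  (13/29, 93/29) → Z = 887/29

The optimum lies where -5u + 6v = 17 and 9u - 5v = -12.
Solving simultaneously gives u = 13/29, v = 93/29.

u = 13/29, v = 93/29, maximum Z = 887/29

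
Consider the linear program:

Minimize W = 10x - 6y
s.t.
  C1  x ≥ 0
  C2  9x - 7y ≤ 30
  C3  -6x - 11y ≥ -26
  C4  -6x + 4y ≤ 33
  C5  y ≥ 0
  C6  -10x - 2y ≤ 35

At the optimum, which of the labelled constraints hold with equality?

Feasible corners and W = 10x - 6y:
  (0, 26/11) → W = -156/11
  (0, 0) → W = 0
  (512/141, 18/47) → W = 4796/141
  (10/3, 0) → W = 100/3

The minimum is at (0, 26/11). Substituting into each constraint, equality holds for C1 and C3; the remaining constraints have slack.

C1 and C3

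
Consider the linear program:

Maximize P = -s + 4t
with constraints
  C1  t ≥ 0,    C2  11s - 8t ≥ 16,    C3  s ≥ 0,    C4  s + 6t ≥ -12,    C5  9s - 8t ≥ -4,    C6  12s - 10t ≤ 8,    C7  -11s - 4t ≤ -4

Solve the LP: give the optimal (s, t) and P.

At the optimal vertex, 9s - 8t = -4 and 12s - 10t = 8.
Solving simultaneously gives s = 52/3, t = 20.

s = 52/3, t = 20, maximum P = 188/3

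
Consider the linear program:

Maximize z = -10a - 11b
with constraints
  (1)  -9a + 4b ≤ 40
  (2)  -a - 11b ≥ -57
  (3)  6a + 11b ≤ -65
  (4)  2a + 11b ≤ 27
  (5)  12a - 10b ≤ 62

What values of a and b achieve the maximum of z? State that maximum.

Corner points and z = -10a - 11b:
  (-700/123, -115/41) → z = 10795/123
  (-108/7, -173/7) → z = 2983/7
  (1/6, -6) → z = 193/3

a = -108/7, b = -173/7, maximum z = 2983/7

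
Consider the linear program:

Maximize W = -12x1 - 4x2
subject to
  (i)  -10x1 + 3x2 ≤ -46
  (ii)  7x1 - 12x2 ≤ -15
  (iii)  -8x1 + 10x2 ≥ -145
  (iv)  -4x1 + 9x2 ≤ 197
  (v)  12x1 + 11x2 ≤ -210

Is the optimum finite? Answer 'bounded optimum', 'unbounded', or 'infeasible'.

infeasible

The boundaries -10x1 + 3x2 = -46 and 7x1 - 12x2 = -15 meet at (199/33, 472/99), but that point violates 12x1 + 11x2 ≤ -210. Every candidate vertex is excluded by some other constraint, so the feasible region is empty.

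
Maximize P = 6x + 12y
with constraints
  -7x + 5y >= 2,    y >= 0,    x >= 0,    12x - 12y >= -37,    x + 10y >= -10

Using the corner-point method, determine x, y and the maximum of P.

x = 161/24, y = 235/24, maximum P = 631/4

Extreme points and P = 6x + 12y:
  (0, 2/5) → P = 24/5
  (161/24, 235/24) → P = 631/4
  (0, 37/12) → P = 37

At the optimal vertex, -7x + 5y = 2 and 12x - 12y = -37.
Solving simultaneously gives x = 161/24, y = 235/24.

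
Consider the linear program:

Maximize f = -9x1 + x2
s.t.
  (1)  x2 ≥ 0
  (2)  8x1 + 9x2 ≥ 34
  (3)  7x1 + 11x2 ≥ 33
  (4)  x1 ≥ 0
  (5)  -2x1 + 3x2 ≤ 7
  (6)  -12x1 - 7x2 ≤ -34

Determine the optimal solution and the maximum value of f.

Extreme points and f = -9x1 + x2:
  (33/7, 0) → f = -297/7
  (77/25, 26/25) → f = -667/25
  (17/13, 34/13) → f = -119/13
  (53/50, 76/25) → f = -13/2
The feasible region is unbounded (it extends along (1, 0), (3, 2)), but f strictly decreases along every unbounded feasible direction, so there is no improving ray and the maximum is attained at a vertex.

The optimum lies where -2x1 + 3x2 = 7 and -12x1 - 7x2 = -34.
Solving simultaneously gives x1 = 53/50, x2 = 76/25.

x1 = 53/50, x2 = 76/25, maximum f = -13/2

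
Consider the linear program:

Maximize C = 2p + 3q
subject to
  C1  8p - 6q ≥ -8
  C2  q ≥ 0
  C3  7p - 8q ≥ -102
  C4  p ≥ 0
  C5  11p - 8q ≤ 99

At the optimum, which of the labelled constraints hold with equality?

C3 and C5

Feasible corners and C = 2p + 3q:
  (274/11, 380/11) → C = 1688/11
  (0, 4/3) → C = 4
  (0, 0) → C = 0
  (9, 0) → C = 18
  (201/4, 1815/32) → C = 8661/32

The maximum is at (201/4, 1815/32). Substituting into each constraint, equality holds for C3 and C5; the remaining constraints have slack.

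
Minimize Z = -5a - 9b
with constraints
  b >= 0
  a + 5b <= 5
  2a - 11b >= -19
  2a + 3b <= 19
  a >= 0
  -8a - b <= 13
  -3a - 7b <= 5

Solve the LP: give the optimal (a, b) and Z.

Corner points and Z = -5a - 9b:
  (5, 0) → Z = -25
  (0, 0) → Z = 0
  (0, 1) → Z = -9

The optimum lies where b = 0 and a + 5b = 5.
Solving simultaneously gives a = 5, b = 0.

a = 5, b = 0, minimum Z = -25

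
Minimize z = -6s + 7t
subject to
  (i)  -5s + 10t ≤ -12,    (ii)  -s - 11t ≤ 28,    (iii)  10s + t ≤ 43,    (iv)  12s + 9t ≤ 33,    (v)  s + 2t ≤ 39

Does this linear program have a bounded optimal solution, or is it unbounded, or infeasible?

Extreme points and z = -6s + 7t:
  (-148/65, -152/65) → z = -176/65
  (146/55, 7/55) → z = -827/55
  (501/109, -323/109) → z = -5267/109
  (59/13, -31/13) → z = -571/13
The feasible region has finitely many vertices and no improving ray; the minimum is -5267/109 at (501/109, -323/109).

bounded optimum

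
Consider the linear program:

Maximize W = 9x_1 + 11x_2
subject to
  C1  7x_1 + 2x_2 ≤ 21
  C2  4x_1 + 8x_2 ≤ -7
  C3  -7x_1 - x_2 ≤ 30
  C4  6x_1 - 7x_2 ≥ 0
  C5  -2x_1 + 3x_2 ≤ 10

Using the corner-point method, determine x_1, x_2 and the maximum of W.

Vertices and W = 9x_1 + 11x_2:
  (91/24, -133/48) → W = 175/48
  (-49/76, -21/38) → W = -903/76
  (-42/11, -36/11) → W = -774/11
The feasible region is unbounded (it extends along (2, -7), (1, -7)), but W strictly decreases along every unbounded feasible direction, so there is no improving ray and the maximum is attained at a vertex.

The binding constraints are 7x_1 + 2x_2 = 21 and 4x_1 + 8x_2 = -7.
Solving simultaneously gives x_1 = 91/24, x_2 = -133/48.

x_1 = 91/24, x_2 = -133/48, maximum W = 175/48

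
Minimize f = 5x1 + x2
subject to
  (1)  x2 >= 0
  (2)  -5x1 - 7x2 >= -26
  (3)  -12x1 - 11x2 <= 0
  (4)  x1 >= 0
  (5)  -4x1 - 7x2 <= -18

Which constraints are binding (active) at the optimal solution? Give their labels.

(4) and (5)

Vertices and f = 5x1 + x2:
  (26/5, 0) → f = 26
  (9/2, 0) → f = 45/2
  (0, 26/7) → f = 26/7
  (0, 18/7) → f = 18/7

The minimum is at (0, 18/7). Substituting into each constraint, equality holds for (4) and (5); the remaining constraints have slack.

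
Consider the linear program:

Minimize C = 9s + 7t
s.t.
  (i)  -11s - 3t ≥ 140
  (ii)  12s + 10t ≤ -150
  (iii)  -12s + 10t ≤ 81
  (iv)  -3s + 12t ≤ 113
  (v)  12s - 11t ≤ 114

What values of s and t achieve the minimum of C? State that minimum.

Extreme points and C = 9s + 7t:
  (-1643/146, -789/146) → C = -10155/73
  (-1198/157, -2934/157) → C = -31320/157
  (-677/4, -195) → C = -11553/4

s = -677/4, t = -195, minimum C = -11553/4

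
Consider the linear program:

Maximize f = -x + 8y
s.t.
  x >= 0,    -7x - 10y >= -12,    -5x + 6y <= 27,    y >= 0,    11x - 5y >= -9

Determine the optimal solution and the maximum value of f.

Corner points and f = -x + 8y:
  (0, 6/5) → f = 48/5
  (0, 0) → f = 0
  (12/7, 0) → f = -12/7

x = 0, y = 6/5, maximum f = 48/5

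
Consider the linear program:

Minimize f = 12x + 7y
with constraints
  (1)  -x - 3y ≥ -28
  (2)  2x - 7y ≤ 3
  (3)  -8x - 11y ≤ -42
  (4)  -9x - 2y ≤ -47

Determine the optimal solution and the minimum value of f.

Vertices and f = 12x + 7y:
  (205/13, 53/13) → f = 2831/13
  (17/5, 41/5) → f = 491/5
  (5, 1) → f = 67

x = 5, y = 1, minimum f = 67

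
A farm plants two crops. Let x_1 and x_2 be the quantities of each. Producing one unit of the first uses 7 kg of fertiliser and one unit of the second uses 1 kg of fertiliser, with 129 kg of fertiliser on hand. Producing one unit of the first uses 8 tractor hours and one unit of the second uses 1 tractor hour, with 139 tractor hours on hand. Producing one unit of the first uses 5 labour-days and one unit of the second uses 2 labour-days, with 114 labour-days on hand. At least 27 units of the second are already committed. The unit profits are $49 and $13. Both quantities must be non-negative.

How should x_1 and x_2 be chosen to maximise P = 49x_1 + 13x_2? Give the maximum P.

x_1 = 12, x_2 = 27, maximum P = 939

At the optimal vertex, 5x_1 + 2x_2 = 114 and x_2 = 27.
Solving simultaneously gives x_1 = 12, x_2 = 27.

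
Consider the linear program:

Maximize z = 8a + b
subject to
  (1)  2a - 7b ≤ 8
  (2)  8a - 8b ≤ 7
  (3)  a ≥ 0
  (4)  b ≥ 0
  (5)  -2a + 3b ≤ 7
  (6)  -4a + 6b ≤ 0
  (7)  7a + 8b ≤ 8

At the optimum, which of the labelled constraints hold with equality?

Vertices and z = 8a + b:
  (7/8, 0) → z = 7
  (1, 1/8) → z = 65/8
  (0, 0) → z = 0
  (24/37, 16/37) → z = 208/37

The maximum is at (1, 1/8). Substituting into each constraint, equality holds for (2) and (7); the remaining constraints have slack.

(2) and (7)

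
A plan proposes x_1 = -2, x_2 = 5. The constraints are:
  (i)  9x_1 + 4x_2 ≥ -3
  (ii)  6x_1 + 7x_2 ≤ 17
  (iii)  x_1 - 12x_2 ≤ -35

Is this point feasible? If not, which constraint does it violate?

not feasible — violates (ii)

Constraint (ii): 6x_1 + 7x_2 = 23, which is not ≤ 17. All other constraints are satisfied.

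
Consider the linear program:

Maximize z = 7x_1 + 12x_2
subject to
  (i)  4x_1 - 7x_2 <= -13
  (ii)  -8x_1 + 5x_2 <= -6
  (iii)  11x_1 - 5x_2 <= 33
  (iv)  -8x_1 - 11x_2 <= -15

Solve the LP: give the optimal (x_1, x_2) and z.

Extreme points and z = 7x_1 + 12x_2:
  (107/36, 32/9) → z = 2285/36
  (296/57, 275/57) → z = 5372/57
  (9, 66/5) → z = 1107/5

At the optimal vertex, -8x_1 + 5x_2 = -6 and 11x_1 - 5x_2 = 33.
Solving simultaneously gives x_1 = 9, x_2 = 66/5.

x_1 = 9, x_2 = 66/5, maximum z = 1107/5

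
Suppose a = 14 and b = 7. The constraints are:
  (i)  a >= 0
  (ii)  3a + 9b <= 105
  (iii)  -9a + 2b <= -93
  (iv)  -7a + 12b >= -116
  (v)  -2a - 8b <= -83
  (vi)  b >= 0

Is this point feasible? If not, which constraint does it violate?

(i): 14 ≥ 0 ✓
(ii): 105 ≤ 105 ✓
(iii): -112 ≤ -93 ✓
(iv): -14 ≥ -116 ✓
(v): -84 ≤ -83 ✓
(vi): 7 ≥ 0 ✓

feasible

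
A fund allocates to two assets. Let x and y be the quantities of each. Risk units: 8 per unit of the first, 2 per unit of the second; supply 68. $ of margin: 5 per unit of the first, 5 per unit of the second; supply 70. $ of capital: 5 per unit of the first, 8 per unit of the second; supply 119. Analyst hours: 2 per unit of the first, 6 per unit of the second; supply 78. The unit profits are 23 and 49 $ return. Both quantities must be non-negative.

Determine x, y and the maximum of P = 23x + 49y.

x = 3/2, y = 25/2, maximum P = 647

Vertices and P = 23x + 49y:
  (0, 0) → P = 0
  (0, 13) → P = 637
  (17/2, 0) → P = 391/2
  (20/3, 22/3) → P = 1538/3
  (3/2, 25/2) → P = 647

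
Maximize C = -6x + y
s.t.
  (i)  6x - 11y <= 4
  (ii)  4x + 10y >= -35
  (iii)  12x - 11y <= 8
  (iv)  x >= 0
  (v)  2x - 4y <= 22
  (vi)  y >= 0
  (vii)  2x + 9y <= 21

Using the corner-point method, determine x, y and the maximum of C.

Corner points and C = -6x + y:
  (2/3, 0) → C = -4
  (303/130, 118/65) → C = -791/65
  (0, 0) → C = 0
  (0, 7/3) → C = 7/3

The optimum lies where x = 0 and 2x + 9y = 21.
Solving simultaneously gives x = 0, y = 7/3.

x = 0, y = 7/3, maximum C = 7/3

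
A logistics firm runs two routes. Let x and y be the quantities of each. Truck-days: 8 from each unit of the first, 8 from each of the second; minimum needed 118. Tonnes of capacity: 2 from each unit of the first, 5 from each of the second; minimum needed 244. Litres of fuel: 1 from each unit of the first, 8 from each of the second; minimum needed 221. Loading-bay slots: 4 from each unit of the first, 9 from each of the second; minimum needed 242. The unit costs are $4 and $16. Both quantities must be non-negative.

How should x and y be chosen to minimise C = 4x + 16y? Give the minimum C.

x = 77, y = 18, minimum C = 596

The feasible region is unbounded (it extends along (0, 1), (1, 0)), but C strictly increases along every unbounded feasible direction, so there is no improving ray and the minimum is attained at a vertex.

The optimum lies where 2x + 5y = 244 and x + 8y = 221.
Solving simultaneously gives x = 77, y = 18.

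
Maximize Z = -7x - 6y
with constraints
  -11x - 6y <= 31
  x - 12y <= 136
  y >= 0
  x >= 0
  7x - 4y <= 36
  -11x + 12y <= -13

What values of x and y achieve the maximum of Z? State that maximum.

x = 13/11, y = 0, maximum Z = -91/11

Extreme points and Z = -7x - 6y:
  (36/7, 0) → Z = -36
  (13/11, 0) → Z = -91/11
  (19/2, 61/8) → Z = -449/4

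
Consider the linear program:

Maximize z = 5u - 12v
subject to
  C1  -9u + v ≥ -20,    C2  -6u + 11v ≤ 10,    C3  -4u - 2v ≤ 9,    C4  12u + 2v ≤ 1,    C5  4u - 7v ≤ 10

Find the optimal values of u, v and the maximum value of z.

Extreme points and z = 5u - 12v:
  (-17/8, -1/4) → z = -61/8
  (-1/16, 7/8) → z = -173/16
  (-43/36, -19/9) → z = 697/36
  (27/92, -29/23) → z = 1527/92

u = -43/36, v = -19/9, maximum z = 697/36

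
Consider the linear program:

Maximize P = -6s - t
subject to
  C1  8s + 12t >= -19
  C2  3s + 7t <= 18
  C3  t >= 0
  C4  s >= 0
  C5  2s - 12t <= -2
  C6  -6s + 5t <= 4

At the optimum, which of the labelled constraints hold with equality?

Feasible corners and P = -6s - t:
  (101/25, 21/25) → P = -627/25
  (62/57, 40/19) → P = -164/19
  (0, 1/6) → P = -1/6
  (0, 4/5) → P = -4/5

The maximum is at (0, 1/6). Substituting into each constraint, equality holds for C4 and C5; the remaining constraints have slack.

C4 and C5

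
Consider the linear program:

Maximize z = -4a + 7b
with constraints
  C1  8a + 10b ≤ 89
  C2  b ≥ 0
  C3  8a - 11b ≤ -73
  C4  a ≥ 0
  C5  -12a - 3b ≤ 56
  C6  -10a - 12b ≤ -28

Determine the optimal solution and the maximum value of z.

Corner points and z = -4a + 7b:
  (83/56, 54/7) → z = 673/14
  (0, 89/10) → z = 623/10
  (0, 73/11) → z = 511/11

a = 0, b = 89/10, maximum z = 623/10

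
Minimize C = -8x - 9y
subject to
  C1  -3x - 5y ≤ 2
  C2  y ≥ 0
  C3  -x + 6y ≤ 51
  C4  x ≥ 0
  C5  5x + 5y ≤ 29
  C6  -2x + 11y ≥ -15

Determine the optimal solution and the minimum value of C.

x = 0, y = 29/5, minimum C = -261/5

Corner points and C = -8x - 9y:
  (0, 0) → C = 0
  (29/5, 0) → C = -232/5
  (0, 29/5) → C = -261/5

The optimum lies where x = 0 and 5x + 5y = 29.
Solving simultaneously gives x = 0, y = 29/5.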